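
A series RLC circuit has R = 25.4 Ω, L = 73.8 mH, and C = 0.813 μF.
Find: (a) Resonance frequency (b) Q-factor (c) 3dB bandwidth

Step 1 — Resonance: ω₀ = 1/√(LC) = 1/√(0.0738·8.13e-07) = 4083 rad/s.
Step 2 — f₀ = ω₀/(2π) = 649.8 Hz.
Step 3 — Series Q: Q = ω₀L/R = 4083·0.0738/25.4 = 11.86.
Step 4 — Bandwidth: Δω = ω₀/Q = 344.2 rad/s; BW = Δω/(2π) = 54.78 Hz.

(a) f₀ = 649.8 Hz  (b) Q = 11.86  (c) BW = 54.78 Hz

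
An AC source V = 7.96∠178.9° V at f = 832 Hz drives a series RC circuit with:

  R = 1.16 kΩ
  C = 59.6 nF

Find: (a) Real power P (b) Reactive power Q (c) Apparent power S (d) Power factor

Step 1 — Angular frequency: ω = 2π·f = 2π·832 = 5228 rad/s.
Step 2 — Component impedances:
  R: Z = R = 1160 Ω
  C: Z = 1/(jωC) = -j/(ω·C) = 0 - j3210 Ω
Step 3 — Series combination: Z_total = R + C = 1160 - j3210 Ω = 3413∠-70.1° Ω.
Step 4 — Source phasor: V = 7.96∠178.9° V = -7.959 + j0.1528 V.
Step 5 — Current: I = V / Z = -0.0008347 - j0.002178 A = 0.002332∠-111.0° A.
Step 6 — Complex power: S = V·I* = 0.006311 - j0.01746 VA.
Step 7 — Real power: P = Re(S) = 0.006311 W.
Step 8 — Reactive power: Q = Im(S) = -0.01746 VAR.
Step 9 — Apparent power: |S| = 0.01857 VA.
Step 10 — Power factor: PF = P/|S| = 0.3399 (leading).

(a) P = 0.006311 W  (b) Q = -0.01746 VAR  (c) S = 0.01857 VA  (d) PF = 0.3399 (leading)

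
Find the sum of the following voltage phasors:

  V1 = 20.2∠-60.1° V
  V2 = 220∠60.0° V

Step 1 — Convert each phasor to rectangular form:
  V1 = 20.2·(cos(-60.1°) + j·sin(-60.1°)) = 10.07 - j17.51 V
  V2 = 220·(cos(60.0°) + j·sin(60.0°)) = 110 + j190.5 V
Step 2 — Sum components: V_total = 120.1 + j173 V.
Step 3 — Convert to polar: |V_total| = 210.6 V, ∠V_total = 55.2°.

V_total = 210.6∠55.2° V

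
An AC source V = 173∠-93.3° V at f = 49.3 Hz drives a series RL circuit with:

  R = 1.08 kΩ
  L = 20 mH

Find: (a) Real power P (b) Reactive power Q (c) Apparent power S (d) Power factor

Step 1 — Angular frequency: ω = 2π·f = 2π·49.3 = 309.8 rad/s.
Step 2 — Component impedances:
  R: Z = R = 1080 Ω
  L: Z = jωL = j·309.8·0.02 = 0 + j6.195 Ω
Step 3 — Series combination: Z_total = R + L = 1080 + j6.195 Ω = 1080∠0.3° Ω.
Step 4 — Source phasor: V = 173∠-93.3° V = -9.959 - j172.7 V.
Step 5 — Current: I = V / Z = -0.01014 - j0.1599 A = 0.1602∠-93.6° A.
Step 6 — Complex power: S = V·I* = 27.71 + j0.159 VA.
Step 7 — Real power: P = Re(S) = 27.71 W.
Step 8 — Reactive power: Q = Im(S) = 0.159 VAR.
Step 9 — Apparent power: |S| = 27.71 VA.
Step 10 — Power factor: PF = P/|S| = 1 (lagging).

(a) P = 27.71 W  (b) Q = 0.159 VAR  (c) S = 27.71 VA  (d) PF = 1 (lagging)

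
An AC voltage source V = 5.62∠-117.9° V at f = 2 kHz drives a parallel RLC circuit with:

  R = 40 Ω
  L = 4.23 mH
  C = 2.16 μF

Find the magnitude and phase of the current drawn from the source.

Step 1 — Angular frequency: ω = 2π·f = 2π·2000 = 1.257e+04 rad/s.
Step 2 — Component impedances:
  R: Z = R = 40 Ω
  L: Z = jωL = j·1.257e+04·0.00423 = 0 + j53.16 Ω
  C: Z = 1/(jωC) = -j/(ω·C) = 0 - j36.84 Ω
Step 3 — Parallel combination: 1/Z_total = 1/R + 1/L + 1/C; Z_total = 36 - j12 Ω = 37.95∠-18.4° Ω.
Step 4 — Source phasor: V = 5.62∠-117.9° V = -2.63 - j4.967 V.
Step 5 — Ohm's law: I = V / Z_total = (-2.63 - j4.967) / (36 - j12) = -0.02437 - j0.1461 A.
Step 6 — Convert to polar: |I| = 0.1481 A, ∠I = -99.5°.

I = 0.1481∠-99.5° A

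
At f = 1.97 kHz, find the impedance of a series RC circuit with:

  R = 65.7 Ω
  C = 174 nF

Step 1 — Angular frequency: ω = 2π·f = 2π·1970 = 1.238e+04 rad/s.
Step 2 — Component impedances:
  R: Z = R = 65.7 Ω
  C: Z = 1/(jωC) = -j/(ω·C) = 0 - j464.3 Ω
Step 3 — Series combination: Z_total = R + C = 65.7 - j464.3 Ω = 468.9∠-81.9° Ω.

Z = 65.7 - j464.3 Ω = 468.9∠-81.9° Ω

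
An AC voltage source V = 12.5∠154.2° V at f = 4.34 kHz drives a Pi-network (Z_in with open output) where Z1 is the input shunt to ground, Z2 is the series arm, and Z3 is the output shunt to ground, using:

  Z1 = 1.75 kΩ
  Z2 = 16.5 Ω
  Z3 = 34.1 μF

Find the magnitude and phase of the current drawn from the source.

Step 1 — Angular frequency: ω = 2π·f = 2π·4340 = 2.727e+04 rad/s.
Step 2 — Component impedances:
  Z1: Z = R = 1750 Ω
  Z2: Z = R = 16.5 Ω
  Z3: Z = 1/(jωC) = -j/(ω·C) = 0 - j1.075 Ω
Step 3 — With open output, the series arm Z2 and the output shunt Z3 appear in series to ground: Z2 + Z3 = 16.5 - j1.075 Ω.
Step 4 — Parallel with input shunt Z1: Z_in = Z1 || (Z2 + Z3) = 16.35 - j1.055 Ω = 16.38∠-3.7° Ω.
Step 5 — Source phasor: V = 12.5∠154.2° V = -11.25 + j5.44 V.
Step 6 — Ohm's law: I = V / Z_total = (-11.25 + j5.44) / (16.35 - j1.055) = -0.707 + j0.2872 A.
Step 7 — Convert to polar: |I| = 0.7631 A, ∠I = 157.9°.

I = 0.7631∠157.9° A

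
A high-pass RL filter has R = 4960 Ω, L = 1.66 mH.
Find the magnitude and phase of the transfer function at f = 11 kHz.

Step 1 — Angular frequency: ω = 2π·1.1e+04 = 6.912e+04 rad/s.
Step 2 — Transfer function: H(jω) = jωL/(R + jωL).
Step 3 — Numerator jωL = j·114.7; denominator R + jωL = 4960 + j114.7.
Step 4 — H = 0.0005348 + j0.02312.
Step 5 — Magnitude: |H| = 0.02313 (-32.7 dB); phase: φ = 88.7°.

|H| = 0.02313 (-32.7 dB), φ = 88.7°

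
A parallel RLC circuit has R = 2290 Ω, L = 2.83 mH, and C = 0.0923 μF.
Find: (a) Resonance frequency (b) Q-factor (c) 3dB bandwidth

Step 1 — Resonance: ω₀ = 1/√(LC) = 1/√(0.00283·9.23e-08) = 6.187e+04 rad/s.
Step 2 — f₀ = ω₀/(2π) = 9848 Hz.
Step 3 — Parallel Q: Q = R/(ω₀L) = 2290/(6.187e+04·0.00283) = 13.08.
Step 4 — Bandwidth: Δω = ω₀/Q = 4731 rad/s; BW = Δω/(2π) = 753 Hz.

(a) f₀ = 9848 Hz  (b) Q = 13.08  (c) BW = 753 Hz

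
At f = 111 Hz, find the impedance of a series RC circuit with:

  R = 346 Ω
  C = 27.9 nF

Step 1 — Angular frequency: ω = 2π·f = 2π·111 = 697.4 rad/s.
Step 2 — Component impedances:
  R: Z = R = 346 Ω
  C: Z = 1/(jωC) = -j/(ω·C) = 0 - j5.139e+04 Ω
Step 3 — Series combination: Z_total = R + C = 346 - j5.139e+04 Ω = 5.139e+04∠-89.6° Ω.

Z = 346 - j5.139e+04 Ω = 5.139e+04∠-89.6° Ω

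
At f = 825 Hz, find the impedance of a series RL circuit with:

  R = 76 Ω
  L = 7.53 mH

Step 1 — Angular frequency: ω = 2π·f = 2π·825 = 5184 rad/s.
Step 2 — Component impedances:
  R: Z = R = 76 Ω
  L: Z = jωL = j·5184·0.00753 = 0 + j39.03 Ω
Step 3 — Series combination: Z_total = R + L = 76 + j39.03 Ω = 85.44∠27.2° Ω.

Z = 76 + j39.03 Ω = 85.44∠27.2° Ω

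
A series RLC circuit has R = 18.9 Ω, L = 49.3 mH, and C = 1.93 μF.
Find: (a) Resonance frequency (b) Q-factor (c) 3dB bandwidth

Step 1 — Resonance: ω₀ = 1/√(LC) = 1/√(0.0493·1.93e-06) = 3242 rad/s.
Step 2 — f₀ = ω₀/(2π) = 516 Hz.
Step 3 — Series Q: Q = ω₀L/R = 3242·0.0493/18.9 = 8.456.
Step 4 — Bandwidth: Δω = ω₀/Q = 383.4 rad/s; BW = Δω/(2π) = 61.01 Hz.

(a) f₀ = 516 Hz  (b) Q = 8.456  (c) BW = 61.01 Hz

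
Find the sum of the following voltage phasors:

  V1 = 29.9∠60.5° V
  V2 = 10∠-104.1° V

Step 1 — Convert each phasor to rectangular form:
  V1 = 29.9·(cos(60.5°) + j·sin(60.5°)) = 14.72 + j26.02 V
  V2 = 10·(cos(-104.1°) + j·sin(-104.1°)) = -2.436 - j9.699 V
Step 2 — Sum components: V_total = 12.29 + j16.32 V.
Step 3 — Convert to polar: |V_total| = 20.43 V, ∠V_total = 53.0°.

V_total = 20.43∠53.0° V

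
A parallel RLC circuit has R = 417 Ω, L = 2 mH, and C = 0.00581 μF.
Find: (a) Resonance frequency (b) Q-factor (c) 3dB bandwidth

Step 1 — Resonance: ω₀ = 1/√(LC) = 1/√(0.002·5.81e-09) = 2.934e+05 rad/s.
Step 2 — f₀ = ω₀/(2π) = 4.669e+04 Hz.
Step 3 — Parallel Q: Q = R/(ω₀L) = 417/(2.934e+05·0.002) = 0.7107.
Step 4 — Bandwidth: Δω = ω₀/Q = 4.128e+05 rad/s; BW = Δω/(2π) = 6.569e+04 Hz.

(a) f₀ = 4.669e+04 Hz  (b) Q = 0.7107  (c) BW = 6.569e+04 Hz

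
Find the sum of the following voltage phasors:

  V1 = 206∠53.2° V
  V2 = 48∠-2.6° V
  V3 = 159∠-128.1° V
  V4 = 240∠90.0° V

Step 1 — Convert each phasor to rectangular form:
  V1 = 206·(cos(53.2°) + j·sin(53.2°)) = 123.4 + j165 V
  V2 = 48·(cos(-2.6°) + j·sin(-2.6°)) = 47.95 - j2.177 V
  V3 = 159·(cos(-128.1°) + j·sin(-128.1°)) = -98.11 - j125.1 V
  V4 = 240·(cos(90.0°) + j·sin(90.0°)) = 0 + j240 V
Step 2 — Sum components: V_total = 73.24 + j277.7 V.
Step 3 — Convert to polar: |V_total| = 287.1 V, ∠V_total = 75.2°.

V_total = 287.1∠75.2° V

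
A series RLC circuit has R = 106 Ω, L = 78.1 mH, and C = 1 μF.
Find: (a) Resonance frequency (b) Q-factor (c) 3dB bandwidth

Step 1 — Resonance: ω₀ = 1/√(LC) = 1/√(0.0781·1e-06) = 3578 rad/s.
Step 2 — f₀ = ω₀/(2π) = 569.5 Hz.
Step 3 — Series Q: Q = ω₀L/R = 3578·0.0781/106 = 2.636.
Step 4 — Bandwidth: Δω = ω₀/Q = 1357 rad/s; BW = Δω/(2π) = 216 Hz.

(a) f₀ = 569.5 Hz  (b) Q = 2.636  (c) BW = 216 Hz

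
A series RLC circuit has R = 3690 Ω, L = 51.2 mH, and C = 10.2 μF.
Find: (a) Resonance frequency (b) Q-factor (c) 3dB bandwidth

Step 1 — Resonance: ω₀ = 1/√(LC) = 1/√(0.0512·1.02e-05) = 1384 rad/s.
Step 2 — f₀ = ω₀/(2π) = 220.2 Hz.
Step 3 — Series Q: Q = ω₀L/R = 1384·0.0512/3690 = 0.0192.
Step 4 — Bandwidth: Δω = ω₀/Q = 7.207e+04 rad/s; BW = Δω/(2π) = 1.147e+04 Hz.

(a) f₀ = 220.2 Hz  (b) Q = 0.0192  (c) BW = 1.147e+04 Hz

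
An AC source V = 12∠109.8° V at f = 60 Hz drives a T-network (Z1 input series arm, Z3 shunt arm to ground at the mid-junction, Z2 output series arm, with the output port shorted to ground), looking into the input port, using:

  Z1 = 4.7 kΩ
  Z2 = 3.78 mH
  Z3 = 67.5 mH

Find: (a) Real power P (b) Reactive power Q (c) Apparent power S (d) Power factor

Step 1 — Angular frequency: ω = 2π·f = 2π·60 = 377 rad/s.
Step 2 — Component impedances:
  Z1: Z = R = 4700 Ω
  Z2: Z = jωL = j·377·0.00378 = 0 + j1.425 Ω
  Z3: Z = jωL = j·377·0.0675 = 0 + j25.45 Ω
Step 3 — With the output port shorted to ground, the output series arm Z2 runs from the junction to ground; the shunt arm Z3 also runs from the junction to ground. They appear in parallel: Z3 || Z2 = 0 + j1.349 Ω.
Step 4 — Series with input arm Z1: Z_in = Z1 + (Z3 || Z2) = 4700 + j1.349 Ω = 4700∠0.0° Ω.
Step 5 — Source phasor: V = 12∠109.8° V = -4.065 + j11.29 V.
Step 6 — Current: I = V / Z = -0.0008642 + j0.002402 A = 0.002553∠109.8° A.
Step 7 — Complex power: S = V·I* = 0.03064 + j8.797e-06 VA.
Step 8 — Real power: P = Re(S) = 0.03064 W.
Step 9 — Reactive power: Q = Im(S) = 8.797e-06 VAR.
Step 10 — Apparent power: |S| = 0.03064 VA.
Step 11 — Power factor: PF = P/|S| = 1 (lagging).

(a) P = 0.03064 W  (b) Q = 8.797e-06 VAR  (c) S = 0.03064 VA  (d) PF = 1 (lagging)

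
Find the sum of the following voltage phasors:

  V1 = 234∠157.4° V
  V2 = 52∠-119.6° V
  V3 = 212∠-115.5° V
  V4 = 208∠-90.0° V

Step 1 — Convert each phasor to rectangular form:
  V1 = 234·(cos(157.4°) + j·sin(157.4°)) = -216 + j89.93 V
  V2 = 52·(cos(-119.6°) + j·sin(-119.6°)) = -25.68 - j45.21 V
  V3 = 212·(cos(-115.5°) + j·sin(-115.5°)) = -91.27 - j191.3 V
  V4 = 208·(cos(-90.0°) + j·sin(-90.0°)) = 0 - j208 V
Step 2 — Sum components: V_total = -333 - j354.6 V.
Step 3 — Convert to polar: |V_total| = 486.5 V, ∠V_total = -133.2°.

V_total = 486.5∠-133.2° V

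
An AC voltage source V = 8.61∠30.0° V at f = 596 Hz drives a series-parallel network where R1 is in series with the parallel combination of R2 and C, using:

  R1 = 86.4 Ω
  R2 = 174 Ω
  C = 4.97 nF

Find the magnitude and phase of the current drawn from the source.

Step 1 — Angular frequency: ω = 2π·f = 2π·596 = 3745 rad/s.
Step 2 — Component impedances:
  R1: Z = R = 86.4 Ω
  R2: Z = R = 174 Ω
  C: Z = 1/(jωC) = -j/(ω·C) = 0 - j5.373e+04 Ω
Step 3 — Parallel branch: R2 || C = 1/(1/R2 + 1/C) = 174 - j0.5635 Ω.
Step 4 — Series with R1: Z_total = R1 + (R2 || C) = 260.4 - j0.5635 Ω = 260.4∠-0.1° Ω.
Step 5 — Source phasor: V = 8.61∠30.0° V = 7.456 + j4.305 V.
Step 6 — Ohm's law: I = V / Z_total = (7.456 + j4.305) / (260.4 - j0.5635) = 0.0286 + j0.01659 A.
Step 7 — Convert to polar: |I| = 0.03306 A, ∠I = 30.1°.

I = 0.03306∠30.1° A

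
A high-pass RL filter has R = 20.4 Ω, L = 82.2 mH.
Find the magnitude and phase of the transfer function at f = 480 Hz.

Step 1 — Angular frequency: ω = 2π·480 = 3016 rad/s.
Step 2 — Transfer function: H(jω) = jωL/(R + jωL).
Step 3 — Numerator jωL = j·247.9; denominator R + jωL = 20.4 + j247.9.
Step 4 — H = 0.9933 + j0.08173.
Step 5 — Magnitude: |H| = 0.9966 (-0.0 dB); phase: φ = 4.7°.

|H| = 0.9966 (-0.0 dB), φ = 4.7°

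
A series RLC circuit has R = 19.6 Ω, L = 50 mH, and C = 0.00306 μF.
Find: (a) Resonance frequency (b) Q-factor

Step 1 — Resonance condition Im(Z)=0 gives ω₀ = 1/√(LC).
Step 2 — ω₀ = 1/√(0.05·3.06e-09) = 8.085e+04 rad/s.
Step 3 — f₀ = ω₀/(2π) = 1.287e+04 Hz.
Step 4 — Series Q: Q = ω₀L/R = 8.085e+04·0.05/19.6 = 206.2.

(a) f₀ = 1.287e+04 Hz  (b) Q = 206.2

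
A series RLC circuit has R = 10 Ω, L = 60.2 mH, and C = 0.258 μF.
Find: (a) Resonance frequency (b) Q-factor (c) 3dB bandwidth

Step 1 — Resonance condition Im(Z)=0 gives ω₀ = 1/√(LC).
Step 2 — ω₀ = 1/√(0.0602·2.58e-07) = 8024 rad/s.
Step 3 — f₀ = ω₀/(2π) = 1277 Hz.
Step 4 — Series Q: Q = ω₀L/R = 8024·0.0602/10 = 48.3.
Step 5 — 3dB bandwidth: Δω = ω₀/Q = 166.1 rad/s; BW = Δω/(2π) = 26.44 Hz.

(a) f₀ = 1277 Hz  (b) Q = 48.3  (c) BW = 26.44 Hz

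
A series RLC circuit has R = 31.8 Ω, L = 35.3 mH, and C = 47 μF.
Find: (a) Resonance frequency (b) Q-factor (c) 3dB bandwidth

Step 1 — Resonance condition Im(Z)=0 gives ω₀ = 1/√(LC).
Step 2 — ω₀ = 1/√(0.0353·4.7e-05) = 776.4 rad/s.
Step 3 — f₀ = ω₀/(2π) = 123.6 Hz.
Step 4 — Series Q: Q = ω₀L/R = 776.4·0.0353/31.8 = 0.8618.
Step 5 — 3dB bandwidth: Δω = ω₀/Q = 900.8 rad/s; BW = Δω/(2π) = 143.4 Hz.

(a) f₀ = 123.6 Hz  (b) Q = 0.8618  (c) BW = 143.4 Hz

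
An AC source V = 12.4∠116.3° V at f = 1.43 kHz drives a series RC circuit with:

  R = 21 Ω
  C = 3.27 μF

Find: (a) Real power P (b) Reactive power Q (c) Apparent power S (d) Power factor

Step 1 — Angular frequency: ω = 2π·f = 2π·1430 = 8985 rad/s.
Step 2 — Component impedances:
  R: Z = R = 21 Ω
  C: Z = 1/(jωC) = -j/(ω·C) = 0 - j34.04 Ω
Step 3 — Series combination: Z_total = R + C = 21 - j34.04 Ω = 39.99∠-58.3° Ω.
Step 4 — Source phasor: V = 12.4∠116.3° V = -5.494 + j11.12 V.
Step 5 — Current: I = V / Z = -0.3087 + j0.02904 A = 0.3101∠174.6° A.
Step 6 — Complex power: S = V·I* = 2.019 - j3.272 VA.
Step 7 — Real power: P = Re(S) = 2.019 W.
Step 8 — Reactive power: Q = Im(S) = -3.272 VAR.
Step 9 — Apparent power: |S| = 3.845 VA.
Step 10 — Power factor: PF = P/|S| = 0.5251 (leading).

(a) P = 2.019 W  (b) Q = -3.272 VAR  (c) S = 3.845 VA  (d) PF = 0.5251 (leading)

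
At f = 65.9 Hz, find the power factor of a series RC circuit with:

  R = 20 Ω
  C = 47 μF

Step 1 — Angular frequency: ω = 2π·f = 2π·65.9 = 414.1 rad/s.
Step 2 — Component impedances:
  R: Z = R = 20 Ω
  C: Z = 1/(jωC) = -j/(ω·C) = 0 - j51.39 Ω
Step 3 — Series combination: Z_total = R + C = 20 - j51.39 Ω = 55.14∠-68.7° Ω.
Step 4 — Power factor: PF = cos(φ) = Re(Z)/|Z| = 20/55.14 = 0.3627.
Step 5 — Type: Im(Z) = -51.39 ⇒ leading (phase φ = -68.7°).

PF = 0.3627 (leading, φ = -68.7°)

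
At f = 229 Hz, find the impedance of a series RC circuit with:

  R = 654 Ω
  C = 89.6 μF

Step 1 — Angular frequency: ω = 2π·f = 2π·229 = 1439 rad/s.
Step 2 — Component impedances:
  R: Z = R = 654 Ω
  C: Z = 1/(jωC) = -j/(ω·C) = 0 - j7.757 Ω
Step 3 — Series combination: Z_total = R + C = 654 - j7.757 Ω = 654∠-0.7° Ω.

Z = 654 - j7.757 Ω = 654∠-0.7° Ω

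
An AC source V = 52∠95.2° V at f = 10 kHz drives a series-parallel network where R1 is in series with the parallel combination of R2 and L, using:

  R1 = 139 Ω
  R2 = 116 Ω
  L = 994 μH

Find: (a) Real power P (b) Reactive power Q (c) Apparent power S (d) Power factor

Step 1 — Angular frequency: ω = 2π·f = 2π·1e+04 = 6.283e+04 rad/s.
Step 2 — Component impedances:
  R1: Z = R = 139 Ω
  R2: Z = R = 116 Ω
  L: Z = jωL = j·6.283e+04·0.000994 = 0 + j62.45 Ω
Step 3 — Parallel branch: R2 || L = 1/(1/R2 + 1/L) = 26.07 + j48.42 Ω.
Step 4 — Series with R1: Z_total = R1 + (R2 || L) = 165.1 + j48.42 Ω = 172∠16.3° Ω.
Step 5 — Source phasor: V = 52∠95.2° V = -4.713 + j51.79 V.
Step 6 — Current: I = V / Z = 0.05844 + j0.2966 A = 0.3023∠78.9° A.
Step 7 — Complex power: S = V·I* = 15.08 + j4.424 VA.
Step 8 — Real power: P = Re(S) = 15.08 W.
Step 9 — Reactive power: Q = Im(S) = 4.424 VAR.
Step 10 — Apparent power: |S| = 15.72 VA.
Step 11 — Power factor: PF = P/|S| = 0.9596 (lagging).

(a) P = 15.08 W  (b) Q = 4.424 VAR  (c) S = 15.72 VA  (d) PF = 0.9596 (lagging)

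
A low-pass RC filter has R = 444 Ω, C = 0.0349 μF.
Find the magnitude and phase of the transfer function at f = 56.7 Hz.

Step 1 — Angular frequency: ω = 2π·56.7 = 356.3 rad/s.
Step 2 — Transfer function: H(jω) = 1/(1 + jωRC).
Step 3 — Denominator: 1 + jωRC = 1 + j·356.3·444·3.49e-08 = 1 + j0.00552.
Step 4 — H = 1 - j0.00552.
Step 5 — Magnitude: |H| = 1 (-0.0 dB); phase: φ = -0.3°.

|H| = 1 (-0.0 dB), φ = -0.3°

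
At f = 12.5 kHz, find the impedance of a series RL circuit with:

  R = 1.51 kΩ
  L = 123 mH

Step 1 — Angular frequency: ω = 2π·f = 2π·1.25e+04 = 7.854e+04 rad/s.
Step 2 — Component impedances:
  R: Z = R = 1510 Ω
  L: Z = jωL = j·7.854e+04·0.123 = 0 + j9660 Ω
Step 3 — Series combination: Z_total = R + L = 1510 + j9660 Ω = 9778∠81.1° Ω.

Z = 1510 + j9660 Ω = 9778∠81.1° Ω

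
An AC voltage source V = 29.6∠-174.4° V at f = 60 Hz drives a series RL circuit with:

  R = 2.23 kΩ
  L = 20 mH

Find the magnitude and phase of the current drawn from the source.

Step 1 — Angular frequency: ω = 2π·f = 2π·60 = 377 rad/s.
Step 2 — Component impedances:
  R: Z = R = 2230 Ω
  L: Z = jωL = j·377·0.02 = 0 + j7.54 Ω
Step 3 — Series combination: Z_total = R + L = 2230 + j7.54 Ω = 2230∠0.2° Ω.
Step 4 — Source phasor: V = 29.6∠-174.4° V = -29.46 - j2.888 V.
Step 5 — Ohm's law: I = V / Z_total = (-29.46 - j2.888) / (2230 + j7.54) = -0.01321 - j0.001251 A.
Step 6 — Convert to polar: |I| = 0.01327 A, ∠I = -174.6°.

I = 0.01327∠-174.6° A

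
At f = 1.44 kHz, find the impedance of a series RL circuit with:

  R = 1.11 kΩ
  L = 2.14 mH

Step 1 — Angular frequency: ω = 2π·f = 2π·1440 = 9048 rad/s.
Step 2 — Component impedances:
  R: Z = R = 1110 Ω
  L: Z = jωL = j·9048·0.00214 = 0 + j19.36 Ω
Step 3 — Series combination: Z_total = R + L = 1110 + j19.36 Ω = 1110∠1.0° Ω.

Z = 1110 + j19.36 Ω = 1110∠1.0° Ω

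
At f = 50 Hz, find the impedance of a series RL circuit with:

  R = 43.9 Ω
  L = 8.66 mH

Step 1 — Angular frequency: ω = 2π·f = 2π·50 = 314.2 rad/s.
Step 2 — Component impedances:
  R: Z = R = 43.9 Ω
  L: Z = jωL = j·314.2·0.00866 = 0 + j2.721 Ω
Step 3 — Series combination: Z_total = R + L = 43.9 + j2.721 Ω = 43.98∠3.5° Ω.

Z = 43.9 + j2.721 Ω = 43.98∠3.5° Ω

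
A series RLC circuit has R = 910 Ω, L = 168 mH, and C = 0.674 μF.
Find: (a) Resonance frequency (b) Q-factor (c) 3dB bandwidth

Step 1 — Resonance: ω₀ = 1/√(LC) = 1/√(0.168·6.74e-07) = 2972 rad/s.
Step 2 — f₀ = ω₀/(2π) = 473 Hz.
Step 3 — Series Q: Q = ω₀L/R = 2972·0.168/910 = 0.5486.
Step 4 — Bandwidth: Δω = ω₀/Q = 5417 rad/s; BW = Δω/(2π) = 862.1 Hz.

(a) f₀ = 473 Hz  (b) Q = 0.5486  (c) BW = 862.1 Hz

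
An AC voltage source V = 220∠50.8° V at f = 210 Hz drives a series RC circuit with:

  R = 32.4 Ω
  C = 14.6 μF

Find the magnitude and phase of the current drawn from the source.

Step 1 — Angular frequency: ω = 2π·f = 2π·210 = 1319 rad/s.
Step 2 — Component impedances:
  R: Z = R = 32.4 Ω
  C: Z = 1/(jωC) = -j/(ω·C) = 0 - j51.91 Ω
Step 3 — Series combination: Z_total = R + C = 32.4 - j51.91 Ω = 61.19∠-58.0° Ω.
Step 4 — Source phasor: V = 220∠50.8° V = 139 + j170.5 V.
Step 5 — Ohm's law: I = V / Z_total = (139 + j170.5) / (32.4 - j51.91) = -1.16 + j3.403 A.
Step 6 — Convert to polar: |I| = 3.595 A, ∠I = 108.8°.

I = 3.595∠108.8° A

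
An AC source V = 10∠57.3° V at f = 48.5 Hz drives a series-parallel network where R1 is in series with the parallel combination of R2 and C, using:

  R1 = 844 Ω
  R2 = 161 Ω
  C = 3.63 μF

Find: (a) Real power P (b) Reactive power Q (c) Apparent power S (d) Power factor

Step 1 — Angular frequency: ω = 2π·f = 2π·48.5 = 304.7 rad/s.
Step 2 — Component impedances:
  R1: Z = R = 844 Ω
  R2: Z = R = 161 Ω
  C: Z = 1/(jωC) = -j/(ω·C) = 0 - j904 Ω
Step 3 — Parallel branch: R2 || C = 1/(1/R2 + 1/C) = 156.1 - j27.79 Ω.
Step 4 — Series with R1: Z_total = R1 + (R2 || C) = 1000 - j27.79 Ω = 1000∠-1.6° Ω.
Step 5 — Source phasor: V = 10∠57.3° V = 5.402 + j8.415 V.
Step 6 — Current: I = V / Z = 0.005164 + j0.008558 A = 0.009996∠58.9° A.
Step 7 — Complex power: S = V·I* = 0.09992 - j0.002777 VA.
Step 8 — Real power: P = Re(S) = 0.09992 W.
Step 9 — Reactive power: Q = Im(S) = -0.002777 VAR.
Step 10 — Apparent power: |S| = 0.09996 VA.
Step 11 — Power factor: PF = P/|S| = 0.9996 (leading).

(a) P = 0.09992 W  (b) Q = -0.002777 VAR  (c) S = 0.09996 VA  (d) PF = 0.9996 (leading)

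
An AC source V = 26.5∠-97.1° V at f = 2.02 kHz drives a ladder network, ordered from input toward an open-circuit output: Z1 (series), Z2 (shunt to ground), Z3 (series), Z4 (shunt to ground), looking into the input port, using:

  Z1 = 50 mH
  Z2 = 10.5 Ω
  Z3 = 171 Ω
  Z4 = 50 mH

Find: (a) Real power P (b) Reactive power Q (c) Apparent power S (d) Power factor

Step 1 — Angular frequency: ω = 2π·f = 2π·2020 = 1.269e+04 rad/s.
Step 2 — Component impedances:
  Z1: Z = jωL = j·1.269e+04·0.05 = 0 + j634.6 Ω
  Z2: Z = R = 10.5 Ω
  Z3: Z = R = 171 Ω
  Z4: Z = jωL = j·1.269e+04·0.05 = 0 + j634.6 Ω
Step 3 — Ladder network (open output): work backward from the far end, alternating series and parallel combinations. Z_in = 10.45 + j634.8 Ω = 634.8∠89.1° Ω.
Step 4 — Source phasor: V = 26.5∠-97.1° V = -3.275 - j26.3 V.
Step 5 — Current: I = V / Z = -0.0415 + j0.004477 A = 0.04174∠173.8° A.
Step 6 — Complex power: S = V·I* = 0.01822 + j1.106 VA.
Step 7 — Real power: P = Re(S) = 0.01822 W.
Step 8 — Reactive power: Q = Im(S) = 1.106 VAR.
Step 9 — Apparent power: |S| = 1.106 VA.
Step 10 — Power factor: PF = P/|S| = 0.01647 (lagging).

(a) P = 0.01822 W  (b) Q = 1.106 VAR  (c) S = 1.106 VA  (d) PF = 0.01647 (lagging)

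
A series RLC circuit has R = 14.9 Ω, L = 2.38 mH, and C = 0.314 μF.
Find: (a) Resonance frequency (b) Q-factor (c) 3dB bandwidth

Step 1 — Resonance: ω₀ = 1/√(LC) = 1/√(0.00238·3.14e-07) = 3.658e+04 rad/s.
Step 2 — f₀ = ω₀/(2π) = 5822 Hz.
Step 3 — Series Q: Q = ω₀L/R = 3.658e+04·0.00238/14.9 = 5.843.
Step 4 — Bandwidth: Δω = ω₀/Q = 6261 rad/s; BW = Δω/(2π) = 996.4 Hz.

(a) f₀ = 5822 Hz  (b) Q = 5.843  (c) BW = 996.4 Hz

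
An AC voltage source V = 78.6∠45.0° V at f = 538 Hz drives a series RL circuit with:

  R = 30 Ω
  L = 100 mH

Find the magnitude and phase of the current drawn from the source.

Step 1 — Angular frequency: ω = 2π·f = 2π·538 = 3380 rad/s.
Step 2 — Component impedances:
  R: Z = R = 30 Ω
  L: Z = jωL = j·3380·0.1 = 0 + j338 Ω
Step 3 — Series combination: Z_total = R + L = 30 + j338 Ω = 339.4∠84.9° Ω.
Step 4 — Source phasor: V = 78.6∠45.0° V = 55.58 + j55.58 V.
Step 5 — Ohm's law: I = V / Z_total = (55.58 + j55.58) / (30 + j338) = 0.1776 - j0.1487 A.
Step 6 — Convert to polar: |I| = 0.2316 A, ∠I = -39.9°.

I = 0.2316∠-39.9° A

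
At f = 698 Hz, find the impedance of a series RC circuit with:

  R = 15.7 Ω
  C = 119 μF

Step 1 — Angular frequency: ω = 2π·f = 2π·698 = 4386 rad/s.
Step 2 — Component impedances:
  R: Z = R = 15.7 Ω
  C: Z = 1/(jωC) = -j/(ω·C) = 0 - j1.916 Ω
Step 3 — Series combination: Z_total = R + C = 15.7 - j1.916 Ω = 15.82∠-7.0° Ω.

Z = 15.7 - j1.916 Ω = 15.82∠-7.0° Ω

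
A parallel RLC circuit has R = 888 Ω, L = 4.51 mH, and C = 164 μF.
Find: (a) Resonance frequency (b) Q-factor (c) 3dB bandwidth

Step 1 — Resonance: ω₀ = 1/√(LC) = 1/√(0.00451·0.000164) = 1163 rad/s.
Step 2 — f₀ = ω₀/(2π) = 185.1 Hz.
Step 3 — Parallel Q: Q = R/(ω₀L) = 888/(1163·0.00451) = 169.3.
Step 4 — Bandwidth: Δω = ω₀/Q = 6.867 rad/s; BW = Δω/(2π) = 1.093 Hz.

(a) f₀ = 185.1 Hz  (b) Q = 169.3  (c) BW = 1.093 Hz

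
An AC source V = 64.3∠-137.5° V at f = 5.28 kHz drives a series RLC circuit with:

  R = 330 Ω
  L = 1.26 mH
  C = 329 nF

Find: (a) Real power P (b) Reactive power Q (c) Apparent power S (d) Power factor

Step 1 — Angular frequency: ω = 2π·f = 2π·5280 = 3.318e+04 rad/s.
Step 2 — Component impedances:
  R: Z = R = 330 Ω
  L: Z = jωL = j·3.318e+04·0.00126 = 0 + j41.8 Ω
  C: Z = 1/(jωC) = -j/(ω·C) = 0 - j91.62 Ω
Step 3 — Series combination: Z_total = R + L + C = 330 - j49.82 Ω = 333.7∠-8.6° Ω.
Step 4 — Source phasor: V = 64.3∠-137.5° V = -47.41 - j43.44 V.
Step 5 — Current: I = V / Z = -0.121 - j0.1499 A = 0.1927∠-128.9° A.
Step 6 — Complex power: S = V·I* = 12.25 - j1.849 VA.
Step 7 — Real power: P = Re(S) = 12.25 W.
Step 8 — Reactive power: Q = Im(S) = -1.849 VAR.
Step 9 — Apparent power: |S| = 12.39 VA.
Step 10 — Power factor: PF = P/|S| = 0.9888 (leading).

(a) P = 12.25 W  (b) Q = -1.849 VAR  (c) S = 12.39 VA  (d) PF = 0.9888 (leading)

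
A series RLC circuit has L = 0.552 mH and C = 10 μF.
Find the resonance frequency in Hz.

Step 1 — Resonance condition Im(Z)=0 gives ω₀ = 1/√(LC).
Step 2 — ω₀ = 1/√(0.000552·1e-05) = 1.346e+04 rad/s.
Step 3 — f₀ = ω₀/(2π) = 2142 Hz.

f₀ = 2142 Hz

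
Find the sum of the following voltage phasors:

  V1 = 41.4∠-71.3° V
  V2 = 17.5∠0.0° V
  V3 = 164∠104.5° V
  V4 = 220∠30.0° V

Step 1 — Convert each phasor to rectangular form:
  V1 = 41.4·(cos(-71.3°) + j·sin(-71.3°)) = 13.27 - j39.21 V
  V2 = 17.5·(cos(0.0°) + j·sin(0.0°)) = 17.5 V
  V3 = 164·(cos(104.5°) + j·sin(104.5°)) = -41.06 + j158.8 V
  V4 = 220·(cos(30.0°) + j·sin(30.0°)) = 190.5 + j110 V
Step 2 — Sum components: V_total = 180.2 + j229.6 V.
Step 3 — Convert to polar: |V_total| = 291.9 V, ∠V_total = 51.9°.

V_total = 291.9∠51.9° V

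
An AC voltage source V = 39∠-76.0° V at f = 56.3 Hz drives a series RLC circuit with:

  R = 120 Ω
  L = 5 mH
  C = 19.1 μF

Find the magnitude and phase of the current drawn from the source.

Step 1 — Angular frequency: ω = 2π·f = 2π·56.3 = 353.7 rad/s.
Step 2 — Component impedances:
  R: Z = R = 120 Ω
  L: Z = jωL = j·353.7·0.005 = 0 + j1.769 Ω
  C: Z = 1/(jωC) = -j/(ω·C) = 0 - j148 Ω
Step 3 — Series combination: Z_total = R + L + C = 120 - j146.2 Ω = 189.2∠-50.6° Ω.
Step 4 — Source phasor: V = 39∠-76.0° V = 9.435 - j37.84 V.
Step 5 — Ohm's law: I = V / Z_total = (9.435 - j37.84) / (120 - j146.2) = 0.1863 - j0.08834 A.
Step 6 — Convert to polar: |I| = 0.2062 A, ∠I = -25.4°.

I = 0.2062∠-25.4° A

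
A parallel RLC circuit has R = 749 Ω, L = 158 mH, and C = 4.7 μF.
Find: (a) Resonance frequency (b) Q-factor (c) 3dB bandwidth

Step 1 — Resonance: ω₀ = 1/√(LC) = 1/√(0.158·4.7e-06) = 1160 rad/s.
Step 2 — f₀ = ω₀/(2π) = 184.7 Hz.
Step 3 — Parallel Q: Q = R/(ω₀L) = 749/(1160·0.158) = 4.085.
Step 4 — Bandwidth: Δω = ω₀/Q = 284.1 rad/s; BW = Δω/(2π) = 45.21 Hz.

(a) f₀ = 184.7 Hz  (b) Q = 4.085  (c) BW = 45.21 Hz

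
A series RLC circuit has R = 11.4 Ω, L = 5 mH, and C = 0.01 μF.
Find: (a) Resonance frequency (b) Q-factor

Step 1 — Resonance condition Im(Z)=0 gives ω₀ = 1/√(LC).
Step 2 — ω₀ = 1/√(0.005·1e-08) = 1.414e+05 rad/s.
Step 3 — f₀ = ω₀/(2π) = 2.251e+04 Hz.
Step 4 — Series Q: Q = ω₀L/R = 1.414e+05·0.005/11.4 = 62.03.

(a) f₀ = 2.251e+04 Hz  (b) Q = 62.03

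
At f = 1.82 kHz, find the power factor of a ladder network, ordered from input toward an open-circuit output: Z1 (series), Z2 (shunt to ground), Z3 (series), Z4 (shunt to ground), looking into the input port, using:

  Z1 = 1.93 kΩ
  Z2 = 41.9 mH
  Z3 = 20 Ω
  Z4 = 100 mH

Step 1 — Angular frequency: ω = 2π·f = 2π·1820 = 1.144e+04 rad/s.
Step 2 — Component impedances:
  Z1: Z = R = 1930 Ω
  Z2: Z = jωL = j·1.144e+04·0.0419 = 0 + j479.1 Ω
  Z3: Z = R = 20 Ω
  Z4: Z = jωL = j·1.144e+04·0.1 = 0 + j1144 Ω
Step 3 — Ladder network (open output): work backward from the far end, alternating series and parallel combinations. Z_in = 1932 + j337.7 Ω = 1961∠9.9° Ω.
Step 4 — Power factor: PF = cos(φ) = Re(Z)/|Z| = 1931.7/1961 = 0.9851.
Step 5 — Type: Im(Z) = 337.7 ⇒ lagging (phase φ = 9.9°).

PF = 0.9851 (lagging, φ = 9.9°)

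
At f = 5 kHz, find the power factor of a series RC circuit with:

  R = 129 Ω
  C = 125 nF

Step 1 — Angular frequency: ω = 2π·f = 2π·5000 = 3.142e+04 rad/s.
Step 2 — Component impedances:
  R: Z = R = 129 Ω
  C: Z = 1/(jωC) = -j/(ω·C) = 0 - j254.6 Ω
Step 3 — Series combination: Z_total = R + C = 129 - j254.6 Ω = 285.5∠-63.1° Ω.
Step 4 — Power factor: PF = cos(φ) = Re(Z)/|Z| = 129/285.46 = 0.4519.
Step 5 — Type: Im(Z) = -254.6 ⇒ leading (phase φ = -63.1°).

PF = 0.4519 (leading, φ = -63.1°)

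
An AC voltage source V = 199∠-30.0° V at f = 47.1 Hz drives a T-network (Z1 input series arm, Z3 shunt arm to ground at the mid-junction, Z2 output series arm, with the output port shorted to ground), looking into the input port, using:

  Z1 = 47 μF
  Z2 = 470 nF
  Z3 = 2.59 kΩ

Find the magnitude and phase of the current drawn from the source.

Step 1 — Angular frequency: ω = 2π·f = 2π·47.1 = 295.9 rad/s.
Step 2 — Component impedances:
  Z1: Z = 1/(jωC) = -j/(ω·C) = 0 - j71.9 Ω
  Z2: Z = 1/(jωC) = -j/(ω·C) = 0 - j7190 Ω
  Z3: Z = R = 2590 Ω
Step 3 — With the output port shorted to ground, the output series arm Z2 runs from the junction to ground; the shunt arm Z3 also runs from the junction to ground. They appear in parallel: Z3 || Z2 = 2292 - j825.9 Ω.
Step 4 — Series with input arm Z1: Z_in = Z1 + (Z3 || Z2) = 2292 - j897.8 Ω = 2462∠-21.4° Ω.
Step 5 — Source phasor: V = 199∠-30.0° V = 172.3 - j99.5 V.
Step 6 — Ohm's law: I = V / Z_total = (172.3 - j99.5) / (2292 - j897.8) = 0.07992 - j0.01211 A.
Step 7 — Convert to polar: |I| = 0.08083 A, ∠I = -8.6°.

I = 0.08083∠-8.6° A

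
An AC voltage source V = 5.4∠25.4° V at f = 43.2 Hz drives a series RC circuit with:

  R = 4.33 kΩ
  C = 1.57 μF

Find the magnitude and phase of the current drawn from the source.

Step 1 — Angular frequency: ω = 2π·f = 2π·43.2 = 271.4 rad/s.
Step 2 — Component impedances:
  R: Z = R = 4330 Ω
  C: Z = 1/(jωC) = -j/(ω·C) = 0 - j2347 Ω
Step 3 — Series combination: Z_total = R + C = 4330 - j2347 Ω = 4925∠-28.5° Ω.
Step 4 — Source phasor: V = 5.4∠25.4° V = 4.878 + j2.316 V.
Step 5 — Ohm's law: I = V / Z_total = (4.878 + j2.316) / (4330 - j2347) = 0.0006467 + j0.0008854 A.
Step 6 — Convert to polar: |I| = 0.001096 A, ∠I = 53.9°.

I = 0.001096∠53.9° A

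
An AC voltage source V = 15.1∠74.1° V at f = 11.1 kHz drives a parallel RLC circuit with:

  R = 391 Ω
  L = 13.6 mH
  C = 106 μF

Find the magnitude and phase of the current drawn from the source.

Step 1 — Angular frequency: ω = 2π·f = 2π·1.11e+04 = 6.974e+04 rad/s.
Step 2 — Component impedances:
  R: Z = R = 391 Ω
  L: Z = jωL = j·6.974e+04·0.0136 = 0 + j948.5 Ω
  C: Z = 1/(jωC) = -j/(ω·C) = 0 - j0.1353 Ω
Step 3 — Parallel combination: 1/Z_total = 1/R + 1/L + 1/C; Z_total = 4.681e-05 - j0.1353 Ω = 0.1353∠-90.0° Ω.
Step 4 — Source phasor: V = 15.1∠74.1° V = 4.137 + j14.52 V.
Step 5 — Ohm's law: I = V / Z_total = (4.137 + j14.52) / (4.681e-05 - j0.1353) = -107.3 + j30.62 A.
Step 6 — Convert to polar: |I| = 111.6 A, ∠I = 164.1°.

I = 111.6∠164.1° A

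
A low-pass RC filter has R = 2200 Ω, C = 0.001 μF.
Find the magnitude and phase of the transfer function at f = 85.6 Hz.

Step 1 — Angular frequency: ω = 2π·85.6 = 537.8 rad/s.
Step 2 — Transfer function: H(jω) = 1/(1 + jωRC).
Step 3 — Denominator: 1 + jωRC = 1 + j·537.8·2200·1e-09 = 1 + j0.001183.
Step 4 — H = 1 - j0.001183.
Step 5 — Magnitude: |H| = 1 (-0.0 dB); phase: φ = -0.1°.

|H| = 1 (-0.0 dB), φ = -0.1°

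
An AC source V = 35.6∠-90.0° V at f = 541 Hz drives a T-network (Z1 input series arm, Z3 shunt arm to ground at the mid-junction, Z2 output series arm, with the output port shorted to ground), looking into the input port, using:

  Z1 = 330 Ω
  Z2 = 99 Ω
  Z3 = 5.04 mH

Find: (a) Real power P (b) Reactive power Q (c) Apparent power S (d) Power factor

Step 1 — Angular frequency: ω = 2π·f = 2π·541 = 3399 rad/s.
Step 2 — Component impedances:
  Z1: Z = R = 330 Ω
  Z2: Z = R = 99 Ω
  Z3: Z = jωL = j·3399·0.00504 = 0 + j17.13 Ω
Step 3 — With the output port shorted to ground, the output series arm Z2 runs from the junction to ground; the shunt arm Z3 also runs from the junction to ground. They appear in parallel: Z3 || Z2 = 2.878 + j16.63 Ω.
Step 4 — Series with input arm Z1: Z_in = Z1 + (Z3 || Z2) = 332.9 + j16.63 Ω = 333.3∠2.9° Ω.
Step 5 — Source phasor: V = 35.6∠-90.0° V = 0 - j35.6 V.
Step 6 — Current: I = V / Z = -0.005331 - j0.1067 A = 0.1068∠-92.9° A.
Step 7 — Complex power: S = V·I* = 3.798 + j0.1898 VA.
Step 8 — Real power: P = Re(S) = 3.798 W.
Step 9 — Reactive power: Q = Im(S) = 0.1898 VAR.
Step 10 — Apparent power: |S| = 3.803 VA.
Step 11 — Power factor: PF = P/|S| = 0.9988 (lagging).

(a) P = 3.798 W  (b) Q = 0.1898 VAR  (c) S = 3.803 VA  (d) PF = 0.9988 (lagging)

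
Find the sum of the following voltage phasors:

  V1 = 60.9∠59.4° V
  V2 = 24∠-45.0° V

Step 1 — Convert each phasor to rectangular form:
  V1 = 60.9·(cos(59.4°) + j·sin(59.4°)) = 31 + j52.42 V
  V2 = 24·(cos(-45.0°) + j·sin(-45.0°)) = 16.97 - j16.97 V
Step 2 — Sum components: V_total = 47.97 + j35.45 V.
Step 3 — Convert to polar: |V_total| = 59.65 V, ∠V_total = 36.5°.

V_total = 59.65∠36.5° V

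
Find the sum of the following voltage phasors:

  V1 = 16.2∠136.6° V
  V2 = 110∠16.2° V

Step 1 — Convert each phasor to rectangular form:
  V1 = 16.2·(cos(136.6°) + j·sin(136.6°)) = -11.77 + j11.13 V
  V2 = 110·(cos(16.2°) + j·sin(16.2°)) = 105.6 + j30.69 V
Step 2 — Sum components: V_total = 93.86 + j41.82 V.
Step 3 — Convert to polar: |V_total| = 102.8 V, ∠V_total = 24.0°.

V_total = 102.8∠24.0° V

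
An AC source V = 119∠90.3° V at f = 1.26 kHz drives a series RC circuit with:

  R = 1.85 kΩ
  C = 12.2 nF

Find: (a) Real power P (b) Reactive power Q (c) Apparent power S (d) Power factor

Step 1 — Angular frequency: ω = 2π·f = 2π·1260 = 7917 rad/s.
Step 2 — Component impedances:
  R: Z = R = 1850 Ω
  C: Z = 1/(jωC) = -j/(ω·C) = 0 - j1.035e+04 Ω
Step 3 — Series combination: Z_total = R + C = 1850 - j1.035e+04 Ω = 1.052e+04∠-79.9° Ω.
Step 4 — Source phasor: V = 119∠90.3° V = -0.6231 + j119 V.
Step 5 — Current: I = V / Z = -0.01115 + j0.001932 A = 0.01131∠170.2° A.
Step 6 — Complex power: S = V·I* = 0.2368 - j1.325 VA.
Step 7 — Real power: P = Re(S) = 0.2368 W.
Step 8 — Reactive power: Q = Im(S) = -1.325 VAR.
Step 9 — Apparent power: |S| = 1.346 VA.
Step 10 — Power factor: PF = P/|S| = 0.1759 (leading).

(a) P = 0.2368 W  (b) Q = -1.325 VAR  (c) S = 1.346 VA  (d) PF = 0.1759 (leading)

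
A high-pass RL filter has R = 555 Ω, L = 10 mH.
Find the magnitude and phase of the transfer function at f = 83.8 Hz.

Step 1 — Angular frequency: ω = 2π·83.8 = 526.5 rad/s.
Step 2 — Transfer function: H(jω) = jωL/(R + jωL).
Step 3 — Numerator jωL = j·5.265; denominator R + jωL = 555 + j5.265.
Step 4 — H = 9e-05 + j0.009486.
Step 5 — Magnitude: |H| = 0.009487 (-40.5 dB); phase: φ = 89.5°.

|H| = 0.009487 (-40.5 dB), φ = 89.5°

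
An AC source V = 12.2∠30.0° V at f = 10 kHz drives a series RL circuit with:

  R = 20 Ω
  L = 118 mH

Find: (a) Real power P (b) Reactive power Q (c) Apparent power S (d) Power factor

Step 1 — Angular frequency: ω = 2π·f = 2π·1e+04 = 6.283e+04 rad/s.
Step 2 — Component impedances:
  R: Z = R = 20 Ω
  L: Z = jωL = j·6.283e+04·0.118 = 0 + j7414 Ω
Step 3 — Series combination: Z_total = R + L = 20 + j7414 Ω = 7414∠89.8° Ω.
Step 4 — Source phasor: V = 12.2∠30.0° V = 10.57 + j6.1 V.
Step 5 — Current: I = V / Z = 0.0008266 - j0.001423 A = 0.001645∠-59.8° A.
Step 6 — Complex power: S = V·I* = 5.415e-05 + j0.02007 VA.
Step 7 — Real power: P = Re(S) = 5.415e-05 W.
Step 8 — Reactive power: Q = Im(S) = 0.02007 VAR.
Step 9 — Apparent power: |S| = 0.02008 VA.
Step 10 — Power factor: PF = P/|S| = 0.002698 (lagging).

(a) P = 5.415e-05 W  (b) Q = 0.02007 VAR  (c) S = 0.02008 VA  (d) PF = 0.002698 (lagging)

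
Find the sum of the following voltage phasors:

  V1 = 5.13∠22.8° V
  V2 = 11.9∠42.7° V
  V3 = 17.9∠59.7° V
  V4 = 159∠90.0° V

Step 1 — Convert each phasor to rectangular form:
  V1 = 5.13·(cos(22.8°) + j·sin(22.8°)) = 4.729 + j1.988 V
  V2 = 11.9·(cos(42.7°) + j·sin(42.7°)) = 8.745 + j8.07 V
  V3 = 17.9·(cos(59.7°) + j·sin(59.7°)) = 9.031 + j15.45 V
  V4 = 159·(cos(90.0°) + j·sin(90.0°)) = 0 + j159 V
Step 2 — Sum components: V_total = 22.51 + j184.5 V.
Step 3 — Convert to polar: |V_total| = 185.9 V, ∠V_total = 83.0°.

V_total = 185.9∠83.0° V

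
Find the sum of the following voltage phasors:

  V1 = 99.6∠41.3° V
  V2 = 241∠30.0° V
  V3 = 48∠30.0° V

Step 1 — Convert each phasor to rectangular form:
  V1 = 99.6·(cos(41.3°) + j·sin(41.3°)) = 74.83 + j65.74 V
  V2 = 241·(cos(30.0°) + j·sin(30.0°)) = 208.7 + j120.5 V
  V3 = 48·(cos(30.0°) + j·sin(30.0°)) = 41.57 + j24 V
Step 2 — Sum components: V_total = 325.1 + j210.2 V.
Step 3 — Convert to polar: |V_total| = 387.2 V, ∠V_total = 32.9°.

V_total = 387.2∠32.9° V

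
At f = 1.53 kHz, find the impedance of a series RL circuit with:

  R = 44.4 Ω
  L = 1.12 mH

Step 1 — Angular frequency: ω = 2π·f = 2π·1530 = 9613 rad/s.
Step 2 — Component impedances:
  R: Z = R = 44.4 Ω
  L: Z = jωL = j·9613·0.00112 = 0 + j10.77 Ω
Step 3 — Series combination: Z_total = R + L = 44.4 + j10.77 Ω = 45.69∠13.6° Ω.

Z = 44.4 + j10.77 Ω = 45.69∠13.6° Ω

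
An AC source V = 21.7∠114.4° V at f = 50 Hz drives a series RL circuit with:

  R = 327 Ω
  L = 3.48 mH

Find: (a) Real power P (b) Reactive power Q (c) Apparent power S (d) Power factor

Step 1 — Angular frequency: ω = 2π·f = 2π·50 = 314.2 rad/s.
Step 2 — Component impedances:
  R: Z = R = 327 Ω
  L: Z = jωL = j·314.2·0.00348 = 0 + j1.093 Ω
Step 3 — Series combination: Z_total = R + L = 327 + j1.093 Ω = 327∠0.2° Ω.
Step 4 — Source phasor: V = 21.7∠114.4° V = -8.964 + j19.76 V.
Step 5 — Current: I = V / Z = -0.02721 + j0.06052 A = 0.06636∠114.2° A.
Step 6 — Complex power: S = V·I* = 1.44 + j0.004814 VA.
Step 7 — Real power: P = Re(S) = 1.44 W.
Step 8 — Reactive power: Q = Im(S) = 0.004814 VAR.
Step 9 — Apparent power: |S| = 1.44 VA.
Step 10 — Power factor: PF = P/|S| = 1 (lagging).

(a) P = 1.44 W  (b) Q = 0.004814 VAR  (c) S = 1.44 VA  (d) PF = 1 (lagging)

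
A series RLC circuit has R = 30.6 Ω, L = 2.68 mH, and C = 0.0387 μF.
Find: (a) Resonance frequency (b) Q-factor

Step 1 — Resonance condition Im(Z)=0 gives ω₀ = 1/√(LC).
Step 2 — ω₀ = 1/√(0.00268·3.87e-08) = 9.819e+04 rad/s.
Step 3 — f₀ = ω₀/(2π) = 1.563e+04 Hz.
Step 4 — Series Q: Q = ω₀L/R = 9.819e+04·0.00268/30.6 = 8.6.

(a) f₀ = 1.563e+04 Hz  (b) Q = 8.6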